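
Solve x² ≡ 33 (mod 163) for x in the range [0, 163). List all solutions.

Since 163 ≡ 3 (mod 4), a square root of 33 is 33^((163+1)/4) = 33^41 mod 163.
Repeated squaring: 33^2≡111, 33^4≡96, 33^8≡88, 33^16≡83, 33^32≡43 (mod 163).
33^41 = 33^(32+8+1) ≡ 14 (mod 163).
Check: 14² = 196 ≡ 33 (mod 163). The two roots are 14 and 149.

14, 149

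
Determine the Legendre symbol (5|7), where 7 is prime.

Euler's criterion: (5/7) ≡ 5^3 (mod 7).
5^2 ≡ 4 (mod 7)
5^3 = 5^(2+1) ≡ 6 (mod 7).
Result is 6 ≡ −1, so (5/7) = −1.

-1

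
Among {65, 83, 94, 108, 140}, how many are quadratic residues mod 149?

1

(65/149) = -1 → non-residue.
(83/149) = -1 → non-residue.
(94/149) = -1 → non-residue.
(108/149) = -1 → non-residue.
(140/149) = +1 → QR.
Total quadratic residues among the 5: 1.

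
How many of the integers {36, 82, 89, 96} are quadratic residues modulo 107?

2

(36/107) = +1 → QR.
(82/107) = -1 → non-residue.
(89/107) = +1 → QR.
(96/107) = -1 → non-residue.
Total quadratic residues among the 4: 2.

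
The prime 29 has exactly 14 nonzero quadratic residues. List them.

1 4 5 6 7 9 13 16 20 22 23 24 25 28

Square k = 1,…,14 (k and 29−k give the same square):
1²=1, 2²=4, 3²=9, 4²=16, 5²=25, 6²≡7, 7²≡20, 8²≡6, 9²≡23, 10²≡13, 11²≡5, 12²≡28, 13²≡24, 14²≡22 (mod 29).
So the quadratic residues mod 29 are {1, 4, 5, 6, 7, 9, 13, 16, 20, 22, 23, 24, 25, 28}.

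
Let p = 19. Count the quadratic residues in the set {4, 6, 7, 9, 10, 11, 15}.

(4/19) = +1 → QR.
(6/19) = +1 → QR.
(7/19) = +1 → QR.
(9/19) = +1 → QR.
(10/19) = -1 → non-residue.
(11/19) = +1 → QR.
(15/19) = -1 → non-residue.
Total quadratic residues among the 7: 5.

5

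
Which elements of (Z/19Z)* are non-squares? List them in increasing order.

Square k = 1,…,9 (k and 19−k give the same square):
1²=1, 2²=4, 3²=9, 4²=16, 5²≡6, 6²≡17, 7²≡11, 8²≡7, 9²≡5 (mod 19).
The residues are {1, 4, 5, 6, 7, 9, 11, 16, 17}; the non-residues are the remaining 9 nonzero classes.

2 3 8 10 12 13 14 15 18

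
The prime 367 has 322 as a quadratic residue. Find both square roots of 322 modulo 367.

Since 367 ≡ 3 (mod 4), a square root of 322 is 322^((367+1)/4) = 322^92 mod 367.
Repeated squaring: 322^2≡190, 322^4≡134, 322^8≡340, 322^16≡362, 322^32≡25, 322^64≡258 (mod 367).
322^92 = 322^(64+16+8+4) ≡ 81 (mod 367).
Check: 81² = 6561 ≡ 322 (mod 367). The two roots are 81 and 286.

81, 286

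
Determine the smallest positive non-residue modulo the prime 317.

2

(2/317) = −1, so 2 is the smallest positive non-residue mod 317.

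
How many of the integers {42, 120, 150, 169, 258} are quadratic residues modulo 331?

4

(42/331) = -1 → non-residue.
(120/331) = +1 → QR.
(150/331) = +1 → QR.
(169/331) = +1 → QR.
(258/331) = +1 → QR.
Total quadratic residues among the 5: 4.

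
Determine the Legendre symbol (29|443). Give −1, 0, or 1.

-1

Euler's criterion: (29/443) ≡ 29^221 (mod 443).
29^2 ≡ 398 (mod 443)
29^4 ≡ 253 (mod 443)
29^8 ≡ 217 (mod 443)
29^16 ≡ 131 (mod 443)
29^32 ≡ 327 (mod 443)
29^64 ≡ 166 (mod 443)
29^128 ≡ 90 (mod 443)
29^221 = 29^(128+64+16+8+4+1) ≡ 442 (mod 443).
Result is 442 ≡ −1, so (29/443) = −1.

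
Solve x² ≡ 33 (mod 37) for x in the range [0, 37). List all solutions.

37 ≡ 1 (mod 4), so we find a root by search.
Trying successive values, 12² = 144 ≡ 33 (mod 37). The other root is 37 − 12 = 25.

12, 25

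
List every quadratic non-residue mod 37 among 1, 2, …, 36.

Square k = 1,…,18 (k and 37−k give the same square):
1²=1, 2²=4, 3²=9, 4²=16, 5²=25, 6²=36, 7²≡12, 8²≡27, 9²≡7, 10²≡26, 11²≡10, 12²≡33, 13²≡21, 14²≡11, 15²≡3, 16²≡34, 17²≡30, 18²≡28 (mod 37).
The residues are {1, 3, 4, 7, 9, 10, 11, 12, 16, 21, 25, 26, 27, 28, 30, 33, 34, 36}; the non-residues are the remaining 18 nonzero classes.

2 5 6 8 13 14 15 17 18 19 20 22 23 24 29 31 32 35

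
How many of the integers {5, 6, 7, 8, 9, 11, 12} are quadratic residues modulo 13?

2

(5/13) = -1 → non-residue.
(6/13) = -1 → non-residue.
(7/13) = -1 → non-residue.
(8/13) = -1 → non-residue.
(9/13) = +1 → QR.
(11/13) = -1 → non-residue.
(12/13) = +1 → QR.
Total quadratic residues among the 7: 2.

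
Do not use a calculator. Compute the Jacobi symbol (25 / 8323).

1

Reciprocity: 25 ≡ 1 and 8323 ≡ 3 (mod 4), so (25/8323) = +(8323/25).
Reduce top mod 25: now compute (23/25).
Reciprocity: 23 ≡ 3 and 25 ≡ 1 (mod 4), so (23/25) = +(25/23).
Reduce top mod 23: now compute (2/23).
Pull out 2: since 23 ≡ 7 (mod 8), (2/23) = +1.
Reached (1/23) = 1. Collecting the sign flips along the way, the symbol is +1.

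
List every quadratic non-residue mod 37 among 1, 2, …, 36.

2, 5, 6, 8, 13, 14, 15, 17, 18, 19, 20, 22, 23, 24, 29, 31, 32, 35

Square k = 1,…,18 (k and 37−k give the same square):
1²=1, 2²=4, 3²=9, 4²=16, 5²=25, 6²=36, 7²≡12, 8²≡27, 9²≡7, 10²≡26, 11²≡10, 12²≡33, 13²≡21, 14²≡11, 15²≡3, 16²≡34, 17²≡30, 18²≡28 (mod 37).
The residues are {1, 3, 4, 7, 9, 10, 11, 12, 16, 21, 25, 26, 27, 28, 30, 33, 34, 36}; the non-residues are the remaining 18 nonzero classes.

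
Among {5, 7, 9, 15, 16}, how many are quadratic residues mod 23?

(5/23) = -1 → non-residue.
(7/23) = -1 → non-residue.
(9/23) = +1 → QR.
(15/23) = -1 → non-residue.
(16/23) = +1 → QR.
Total quadratic residues among the 5: 2.

2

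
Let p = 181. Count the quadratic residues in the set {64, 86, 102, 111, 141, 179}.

3

(64/181) = +1 → QR.
(86/181) = -1 → non-residue.
(102/181) = +1 → QR.
(111/181) = +1 → QR.
(141/181) = -1 → non-residue.
(179/181) = -1 → non-residue.
Total quadratic residues among the 6: 3.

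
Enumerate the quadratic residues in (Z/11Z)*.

Square k = 1,…,5 (k and 11−k give the same square):
1²=1, 2²=4, 3²=9, 4²≡5, 5²≡3 (mod 11).
So the quadratic residues mod 11 are {1, 3, 4, 5, 9}.

1 3 4 5 9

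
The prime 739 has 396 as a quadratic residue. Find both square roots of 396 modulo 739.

307, 432

Since 739 ≡ 3 (mod 4), a square root of 396 is 396^((739+1)/4) = 396^185 mod 739.
Repeated squaring: 396^2≡148, 396^4≡473, 396^8≡551, 396^16≡611, 396^32≡126, 396^64≡357, 396^128≡341 (mod 739).
396^185 = 396^(128+32+16+8+1) ≡ 307 (mod 739).
Check: 307² = 94249 ≡ 396 (mod 739). The two roots are 307 and 432.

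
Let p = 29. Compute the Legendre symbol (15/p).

-1

Euler's criterion: (15/29) ≡ 15^14 (mod 29).
15^2 ≡ 22 (mod 29)
15^4 ≡ 20 (mod 29)
15^8 ≡ 23 (mod 29)
15^14 = 15^(8+4+2) ≡ 28 (mod 29).
Result is 28 ≡ −1, so (15/29) = −1.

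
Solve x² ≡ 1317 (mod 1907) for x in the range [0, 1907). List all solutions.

Since 1907 ≡ 3 (mod 4), a square root of 1317 is 1317^((1907+1)/4) = 1317^477 mod 1907.
Repeated squaring: 1317^2≡1026, 1317^4≡12, 1317^8≡144, 1317^16≡1666, 1317^32≡871, 1317^64≡1562, 1317^128≡791, 1317^256≡185 (mod 1907).
1317^477 = 1317^(256+128+64+16+8+4+1) ≡ 614 (mod 1907).
Check: 614² = 376996 ≡ 1317 (mod 1907). The two roots are 614 and 1293.

614, 1293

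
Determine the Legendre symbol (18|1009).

1

Euler's criterion: (18/1009) ≡ 18^504 (mod 1009).
18^2 ≡ 324 (mod 1009)
18^4 ≡ 40 (mod 1009)
18^8 ≡ 591 (mod 1009)
18^16 ≡ 167 (mod 1009)
18^32 ≡ 646 (mod 1009)
18^64 ≡ 599 (mod 1009)
18^128 ≡ 606 (mod 1009)
18^256 ≡ 969 (mod 1009)
18^504 = 18^(256+128+64+32+16+8) ≡ 1 (mod 1009).
Result is 1, so (18/1009) = 1.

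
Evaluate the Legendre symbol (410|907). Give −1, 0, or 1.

1

Pull out 2: since 907 ≡ 3 (mod 8), (2/907) = -1.
Reciprocity: 205 ≡ 1 and 907 ≡ 3 (mod 4), so (205/907) = +(907/205).
Reduce top mod 205: now compute (87/205).
Reciprocity: 87 ≡ 3 and 205 ≡ 1 (mod 4), so (87/205) = +(205/87).
Reduce top mod 87: now compute (31/87).
Reciprocity: 31 ≡ 3 and 87 ≡ 3 (mod 4), so (31/87) = −(87/31).
Reduce top mod 31: now compute (25/31).
Reciprocity: 25 ≡ 1 and 31 ≡ 3 (mod 4), so (25/31) = +(31/25).
Reduce top mod 25: now compute (6/25).
Pull out 2: since 25 ≡ 1 (mod 8), (2/25) = +1.
Reciprocity: 3 ≡ 3 and 25 ≡ 1 (mod 4), so (3/25) = +(25/3).
Reduce top mod 3: now compute (1/3).
Reached (1/3) = 1. Collecting the sign flips along the way, the symbol is +1.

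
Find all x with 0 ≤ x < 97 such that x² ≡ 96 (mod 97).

22, 75

97 ≡ 1 (mod 4), so we find a root by search.
Trying successive values, 22² = 484 ≡ 96 (mod 97). The other root is 97 − 22 = 75.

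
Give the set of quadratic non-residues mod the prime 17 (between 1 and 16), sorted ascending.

3, 5, 6, 7, 10, 11, 12, 14

Square k = 1,…,8 (k and 17−k give the same square):
1²=1, 2²=4, 3²=9, 4²=16, 5²≡8, 6²≡2, 7²≡15, 8²≡13 (mod 17).
The residues are {1, 2, 4, 8, 9, 13, 15, 16}; the non-residues are the remaining 8 nonzero classes.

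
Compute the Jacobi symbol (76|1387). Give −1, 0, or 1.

0

Pull out 2^2: since 1387 ≡ 3 (mod 8), (2/1387) = -1, so (2/1387)^2 = +1.
Reciprocity: 19 ≡ 3 and 1387 ≡ 3 (mod 4), so (19/1387) = −(1387/19).
Reduce top mod 19: now compute (0/19).
Top reduces to 0: gcd > 1, so the symbol is 0.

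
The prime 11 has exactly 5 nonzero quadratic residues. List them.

Square k = 1,…,5 (k and 11−k give the same square):
1²=1, 2²=4, 3²=9, 4²≡5, 5²≡3 (mod 11).
So the quadratic residues mod 11 are {1, 3, 4, 5, 9}.

1 3 4 5 9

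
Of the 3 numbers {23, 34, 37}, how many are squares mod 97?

0

(23/97) = -1 → non-residue.
(34/97) = -1 → non-residue.
(37/97) = -1 → non-residue.
Total quadratic residues among the 3: 0.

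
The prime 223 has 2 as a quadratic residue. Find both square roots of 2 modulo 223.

15, 208

Since 223 ≡ 3 (mod 4), a square root of 2 is 2^((223+1)/4) = 2^56 mod 223.
Repeated squaring: 2^2≡4, 2^4≡16, 2^8≡33, 2^16≡197, 2^32≡7 (mod 223).
2^56 = 2^(32+16+8) ≡ 15 (mod 223).
Check: 15² = 225 ≡ 2 (mod 223). The two roots are 15 and 208.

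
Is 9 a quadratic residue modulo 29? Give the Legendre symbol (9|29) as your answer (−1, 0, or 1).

Reciprocity: 9 ≡ 1 and 29 ≡ 1 (mod 4), so (9/29) = +(29/9).
Reduce top mod 9: now compute (2/9).
Pull out 2: since 9 ≡ 1 (mod 8), (2/9) = +1.
Reached (1/9) = 1. Collecting the sign flips along the way, the symbol is +1.

1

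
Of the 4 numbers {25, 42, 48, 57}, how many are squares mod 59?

(25/59) = +1 → QR.
(42/59) = -1 → non-residue.
(48/59) = +1 → QR.
(57/59) = +1 → QR.
Total quadratic residues among the 4: 3.

3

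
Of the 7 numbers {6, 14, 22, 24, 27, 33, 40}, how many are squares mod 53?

3

(6/53) = +1 → QR.
(14/53) = -1 → non-residue.
(22/53) = -1 → non-residue.
(24/53) = +1 → QR.
(27/53) = -1 → non-residue.
(33/53) = -1 → non-residue.
(40/53) = +1 → QR.
Total quadratic residues among the 7: 3.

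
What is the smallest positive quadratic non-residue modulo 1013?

2

(2/1013) = −1, so 2 is the smallest positive non-residue mod 1013.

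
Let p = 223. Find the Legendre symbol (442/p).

-1

First reduce: 442 ≡ 219 (mod 223).
Reciprocity: 219 ≡ 3 and 223 ≡ 3 (mod 4), so (219/223) = −(223/219).
Reduce top mod 219: now compute (4/219).
Pull out 2^2: since 219 ≡ 3 (mod 8), (2/219) = -1, so (2/219)^2 = +1.
Reached (1/219) = 1. Collecting the sign flips along the way, the symbol is -1.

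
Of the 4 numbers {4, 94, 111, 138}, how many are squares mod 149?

(4/149) = +1 → QR.
(94/149) = -1 → non-residue.
(111/149) = -1 → non-residue.
(138/149) = -1 → non-residue.
Total quadratic residues among the 4: 1.

1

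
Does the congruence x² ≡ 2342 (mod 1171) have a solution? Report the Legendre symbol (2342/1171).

0

First reduce: 2342 ≡ 0 (mod 1171).
Top reduces to 0: gcd > 1, so the symbol is 0.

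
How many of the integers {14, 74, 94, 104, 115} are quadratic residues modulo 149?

1

(14/149) = -1 → non-residue.
(74/149) = -1 → non-residue.
(94/149) = -1 → non-residue.
(104/149) = +1 → QR.
(115/149) = -1 → non-residue.
Total quadratic residues among the 5: 1.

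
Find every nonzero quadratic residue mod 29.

Square k = 1,…,14 (k and 29−k give the same square):
1²=1, 2²=4, 3²=9, 4²=16, 5²=25, 6²≡7, 7²≡20, 8²≡6, 9²≡23, 10²≡13, 11²≡5, 12²≡28, 13²≡24, 14²≡22 (mod 29).
So the quadratic residues mod 29 are {1, 4, 5, 6, 7, 9, 13, 16, 20, 22, 23, 24, 25, 28}.

1, 4, 5, 6, 7, 9, 13, 16, 20, 22, 23, 24, 25, 28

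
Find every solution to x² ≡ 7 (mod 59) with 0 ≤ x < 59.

19, 40

Since 59 ≡ 3 (mod 4), a square root of 7 is 7^((59+1)/4) = 7^15 mod 59.
Repeated squaring: 7^2≡49, 7^4≡41, 7^8≡29 (mod 59).
7^15 = 7^(8+4+2+1) ≡ 19 (mod 59).
Check: 19² = 361 ≡ 7 (mod 59). The two roots are 19 and 40.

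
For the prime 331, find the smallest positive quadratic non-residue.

2

(2/331) = −1, so 2 is the smallest positive non-residue mod 331.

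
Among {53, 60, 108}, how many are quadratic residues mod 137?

(53/137) = -1 → non-residue.
(60/137) = +1 → QR.
(108/137) = -1 → non-residue.
Total quadratic residues among the 3: 1.

1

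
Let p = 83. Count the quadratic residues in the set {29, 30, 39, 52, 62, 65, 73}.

(29/83) = +1 → QR.
(30/83) = +1 → QR.
(39/83) = -1 → non-residue.
(52/83) = -1 → non-residue.
(62/83) = -1 → non-residue.
(65/83) = +1 → QR.
(73/83) = -1 → non-residue.
Total quadratic residues among the 7: 3.

3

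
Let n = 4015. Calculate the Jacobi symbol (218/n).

Pull out 2: since 4015 ≡ 7 (mod 8), (2/4015) = +1.
Reciprocity: 109 ≡ 1 and 4015 ≡ 3 (mod 4), so (109/4015) = +(4015/109).
Reduce top mod 109: now compute (91/109).
Reciprocity: 91 ≡ 3 and 109 ≡ 1 (mod 4), so (91/109) = +(109/91).
Reduce top mod 91: now compute (18/91).
Pull out 2: since 91 ≡ 3 (mod 8), (2/91) = -1.
Reciprocity: 9 ≡ 1 and 91 ≡ 3 (mod 4), so (9/91) = +(91/9).
Reduce top mod 9: now compute (1/9).
Reached (1/9) = 1. Collecting the sign flips along the way, the symbol is -1.

-1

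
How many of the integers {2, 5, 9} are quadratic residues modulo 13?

1

(2/13) = -1 → non-residue.
(5/13) = -1 → non-residue.
(9/13) = +1 → QR.
Total quadratic residues among the 3: 1.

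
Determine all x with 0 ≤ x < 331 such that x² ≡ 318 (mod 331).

Since 331 ≡ 3 (mod 4), a square root of 318 is 318^((331+1)/4) = 318^83 mod 331.
Repeated squaring: 318^2≡169, 318^4≡95, 318^8≡88, 318^16≡131, 318^32≡280, 318^64≡284 (mod 331).
318^83 = 318^(64+16+2+1) ≡ 283 (mod 331).
Check: 283² = 80089 ≡ 318 (mod 331). The two roots are 48 and 283.

48, 283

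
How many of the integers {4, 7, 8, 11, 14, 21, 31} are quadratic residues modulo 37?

(4/37) = +1 → QR.
(7/37) = +1 → QR.
(8/37) = -1 → non-residue.
(11/37) = +1 → QR.
(14/37) = -1 → non-residue.
(21/37) = +1 → QR.
(31/37) = -1 → non-residue.
Total quadratic residues among the 7: 4.

4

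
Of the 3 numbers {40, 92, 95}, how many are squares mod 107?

(40/107) = +1 → QR.
(92/107) = +1 → QR.
(95/107) = -1 → non-residue.
Total quadratic residues among the 3: 2.

2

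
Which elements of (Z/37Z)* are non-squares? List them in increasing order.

2 5 6 8 13 14 15 17 18 19 20 22 23 24 29 31 32 35

Square k = 1,…,18 (k and 37−k give the same square):
1²=1, 2²=4, 3²=9, 4²=16, 5²=25, 6²=36, 7²≡12, 8²≡27, 9²≡7, 10²≡26, 11²≡10, 12²≡33, 13²≡21, 14²≡11, 15²≡3, 16²≡34, 17²≡30, 18²≡28 (mod 37).
The residues are {1, 3, 4, 7, 9, 10, 11, 12, 16, 21, 25, 26, 27, 28, 30, 33, 34, 36}; the non-residues are the remaining 18 nonzero classes.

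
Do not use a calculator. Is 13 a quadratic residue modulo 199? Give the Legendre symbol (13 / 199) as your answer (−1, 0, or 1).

Reciprocity: 13 ≡ 1 and 199 ≡ 3 (mod 4), so (13/199) = +(199/13).
Reduce top mod 13: now compute (4/13).
Pull out 2^2: since 13 ≡ 5 (mod 8), (2/13) = -1, so (2/13)^2 = +1.
Reached (1/13) = 1. Collecting the sign flips along the way, the symbol is +1.

1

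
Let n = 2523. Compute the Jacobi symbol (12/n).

0

Pull out 2^2: since 2523 ≡ 3 (mod 8), (2/2523) = -1, so (2/2523)^2 = +1.
Reciprocity: 3 ≡ 3 and 2523 ≡ 3 (mod 4), so (3/2523) = −(2523/3).
Reduce top mod 3: now compute (0/3).
Top reduces to 0: gcd > 1, so the symbol is 0.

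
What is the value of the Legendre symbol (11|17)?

Reciprocity: 11 ≡ 3 and 17 ≡ 1 (mod 4), so (11/17) = +(17/11).
Reduce top mod 11: now compute (6/11).
Pull out 2: since 11 ≡ 3 (mod 8), (2/11) = -1.
Reciprocity: 3 ≡ 3 and 11 ≡ 3 (mod 4), so (3/11) = −(11/3).
Reduce top mod 3: now compute (2/3).
Pull out 2: since 3 ≡ 3 (mod 8), (2/3) = -1.
Reached (1/3) = 1. Collecting the sign flips along the way, the symbol is -1.

-1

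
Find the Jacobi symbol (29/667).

Reciprocity: 29 ≡ 1 and 667 ≡ 3 (mod 4), so (29/667) = +(667/29).
Reduce top mod 29: now compute (0/29).
Top reduces to 0: gcd > 1, so the symbol is 0.

0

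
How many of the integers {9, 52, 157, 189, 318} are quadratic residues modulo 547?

5

(9/547) = +1 → QR.
(52/547) = +1 → QR.
(157/547) = +1 → QR.
(189/547) = +1 → QR.
(318/547) = +1 → QR.
Total quadratic residues among the 5: 5.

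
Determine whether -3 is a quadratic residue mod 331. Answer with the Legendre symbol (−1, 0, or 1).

1

Euler's criterion: (-3/331) ≡ 328^165 (mod 331).
328^2 ≡ 9 (mod 331)
328^4 ≡ 81 (mod 331)
328^8 ≡ 272 (mod 331)
328^16 ≡ 171 (mod 331)
328^32 ≡ 113 (mod 331)
328^64 ≡ 191 (mod 331)
328^128 ≡ 71 (mod 331)
328^165 = 328^(128+32+4+1) ≡ 1 (mod 331).
Result is 1, so (-3/331) = 1.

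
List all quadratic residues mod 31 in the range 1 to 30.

Square k = 1,…,15 (k and 31−k give the same square):
1²=1, 2²=4, 3²=9, 4²=16, 5²=25, 6²≡5, 7²≡18, 8²≡2, 9²≡19, 10²≡7, 11²≡28, 12²≡20, 13²≡14, 14²≡10, 15²≡8 (mod 31).
So the quadratic residues mod 31 are {1, 2, 4, 5, 7, 8, 9, 10, 14, 16, 18, 19, 20, 25, 28}.

1,2,4,5,7,8,9,10,14,16,18,19,20,25,28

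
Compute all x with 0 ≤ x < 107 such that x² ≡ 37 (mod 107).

Since 107 ≡ 3 (mod 4), a square root of 37 is 37^((107+1)/4) = 37^27 mod 107.
Repeated squaring: 37^2≡85, 37^4≡56, 37^8≡33, 37^16≡19 (mod 107).
37^27 = 37^(16+8+2+1) ≡ 12 (mod 107).
Check: 12² = 144 ≡ 37 (mod 107). The two roots are 12 and 95.

12, 95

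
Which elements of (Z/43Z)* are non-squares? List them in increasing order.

Square k = 1,…,21 (k and 43−k give the same square):
1²=1, 2²=4, 3²=9, 4²=16, 5²=25, 6²=36, 7²≡6, 8²≡21, 9²≡38, 10²≡14, 11²≡35, 12²≡15, 13²≡40, 14²≡24, 15²≡10, 16²≡41, 17²≡31, 18²≡23, 19²≡17, 20²≡13, 21²≡11 (mod 43).
The residues are {1, 4, 6, 9, 10, 11, 13, 14, 15, 16, 17, 21, 23, 24, 25, 31, 35, 36, 38, 40, 41}; the non-residues are the remaining 21 nonzero classes.

2,3,5,7,8,12,18,19,20,22,26,27,28,29,30,32,33,34,37,39,42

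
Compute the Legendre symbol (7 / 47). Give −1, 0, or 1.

Reciprocity: 7 ≡ 3 and 47 ≡ 3 (mod 4), so (7/47) = −(47/7).
Reduce top mod 7: now compute (5/7).
Reciprocity: 5 ≡ 1 and 7 ≡ 3 (mod 4), so (5/7) = +(7/5).
Reduce top mod 5: now compute (2/5).
Pull out 2: since 5 ≡ 5 (mod 8), (2/5) = -1.
Reached (1/5) = 1. Collecting the sign flips along the way, the symbol is +1.

1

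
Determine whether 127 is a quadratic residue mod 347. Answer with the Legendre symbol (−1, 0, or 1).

Reciprocity: 127 ≡ 3 and 347 ≡ 3 (mod 4), so (127/347) = −(347/127).
Reduce top mod 127: now compute (93/127).
Reciprocity: 93 ≡ 1 and 127 ≡ 3 (mod 4), so (93/127) = +(127/93).
Reduce top mod 93: now compute (34/93).
Pull out 2: since 93 ≡ 5 (mod 8), (2/93) = -1.
Reciprocity: 17 ≡ 1 and 93 ≡ 1 (mod 4), so (17/93) = +(93/17).
Reduce top mod 17: now compute (8/17).
Pull out 2^3: since 17 ≡ 1 (mod 8), (2/17) = +1, so (2/17)^3 = +1.
Reached (1/17) = 1. Collecting the sign flips along the way, the symbol is +1.

1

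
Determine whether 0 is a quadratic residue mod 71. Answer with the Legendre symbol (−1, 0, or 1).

0

Top reduces to 0: gcd > 1, so the symbol is 0.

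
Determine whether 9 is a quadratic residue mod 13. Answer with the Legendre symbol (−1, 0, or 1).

Euler's criterion: (9/13) ≡ 9^6 (mod 13).
9^2 ≡ 3 (mod 13)
9^4 ≡ 9 (mod 13)
9^6 = 9^(4+2) ≡ 1 (mod 13).
Result is 1, so (9/13) = 1.

1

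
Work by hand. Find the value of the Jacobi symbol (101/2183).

Reciprocity: 101 ≡ 1 and 2183 ≡ 3 (mod 4), so (101/2183) = +(2183/101).
Reduce top mod 101: now compute (62/101).
Pull out 2: since 101 ≡ 5 (mod 8), (2/101) = -1.
Reciprocity: 31 ≡ 3 and 101 ≡ 1 (mod 4), so (31/101) = +(101/31).
Reduce top mod 31: now compute (8/31).
Pull out 2^3: since 31 ≡ 7 (mod 8), (2/31) = +1, so (2/31)^3 = +1.
Reached (1/31) = 1. Collecting the sign flips along the way, the symbol is -1.

-1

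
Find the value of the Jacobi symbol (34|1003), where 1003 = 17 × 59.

Pull out 2: since 1003 ≡ 3 (mod 8), (2/1003) = -1.
Reciprocity: 17 ≡ 1 and 1003 ≡ 3 (mod 4), so (17/1003) = +(1003/17).
Reduce top mod 17: now compute (0/17).
Top reduces to 0: gcd > 1, so the symbol is 0.

0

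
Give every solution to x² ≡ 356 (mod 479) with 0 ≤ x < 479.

Since 479 ≡ 3 (mod 4), a square root of 356 is 356^((479+1)/4) = 356^120 mod 479.
Repeated squaring: 356^2≡280, 356^4≡323, 356^8≡386, 356^16≡27, 356^32≡250, 356^64≡230 (mod 479).
356^120 = 356^(64+32+16+8) ≡ 75 (mod 479).
Check: 75² = 5625 ≡ 356 (mod 479). The two roots are 75 and 404.

75, 404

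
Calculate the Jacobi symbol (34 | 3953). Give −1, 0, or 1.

1

Pull out 2: since 3953 ≡ 1 (mod 8), (2/3953) = +1.
Reciprocity: 17 ≡ 1 and 3953 ≡ 1 (mod 4), so (17/3953) = +(3953/17).
Reduce top mod 17: now compute (9/17).
Reciprocity: 9 ≡ 1 and 17 ≡ 1 (mod 4), so (9/17) = +(17/9).
Reduce top mod 9: now compute (8/9).
Pull out 2^3: since 9 ≡ 1 (mod 8), (2/9) = +1, so (2/9)^3 = +1.
Reached (1/9) = 1. Collecting the sign flips along the way, the symbol is +1.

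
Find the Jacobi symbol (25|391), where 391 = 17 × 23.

Reciprocity: 25 ≡ 1 and 391 ≡ 3 (mod 4), so (25/391) = +(391/25).
Reduce top mod 25: now compute (16/25).
Pull out 2^4: since 25 ≡ 1 (mod 8), (2/25) = +1, so (2/25)^4 = +1.
Reached (1/25) = 1. Collecting the sign flips along the way, the symbol is +1.

1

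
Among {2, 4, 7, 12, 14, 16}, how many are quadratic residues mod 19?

3

(2/19) = -1 → non-residue.
(4/19) = +1 → QR.
(7/19) = +1 → QR.
(12/19) = -1 → non-residue.
(14/19) = -1 → non-residue.
(16/19) = +1 → QR.
Total quadratic residues among the 6: 3.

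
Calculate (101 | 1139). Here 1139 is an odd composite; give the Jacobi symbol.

-1

Reciprocity: 101 ≡ 1 and 1139 ≡ 3 (mod 4), so (101/1139) = +(1139/101).
Reduce top mod 101: now compute (28/101).
Pull out 2^2: since 101 ≡ 5 (mod 8), (2/101) = -1, so (2/101)^2 = +1.
Reciprocity: 7 ≡ 3 and 101 ≡ 1 (mod 4), so (7/101) = +(101/7).
Reduce top mod 7: now compute (3/7).
Reciprocity: 3 ≡ 3 and 7 ≡ 3 (mod 4), so (3/7) = −(7/3).
Reduce top mod 3: now compute (1/3).
Reached (1/3) = 1. Collecting the sign flips along the way, the symbol is -1.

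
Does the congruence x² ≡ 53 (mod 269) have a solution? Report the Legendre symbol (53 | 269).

Euler's criterion: (53/269) ≡ 53^134 (mod 269).
53^2 ≡ 119 (mod 269)
53^4 ≡ 173 (mod 269)
53^8 ≡ 70 (mod 269)
53^16 ≡ 58 (mod 269)
53^32 ≡ 136 (mod 269)
53^64 ≡ 204 (mod 269)
53^128 ≡ 190 (mod 269)
53^134 = 53^(128+4+2) ≡ 1 (mod 269).
Result is 1, so (53/269) = 1.

1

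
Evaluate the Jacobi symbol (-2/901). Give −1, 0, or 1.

-1

First reduce: -2 ≡ 899 (mod 901).
Reciprocity: 899 ≡ 3 and 901 ≡ 1 (mod 4), so (899/901) = +(901/899).
Reduce top mod 899: now compute (2/899).
Pull out 2: since 899 ≡ 3 (mod 8), (2/899) = -1.
Reached (1/899) = 1. Collecting the sign flips along the way, the symbol is -1.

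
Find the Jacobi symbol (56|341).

Pull out 2^3: since 341 ≡ 5 (mod 8), (2/341) = -1, so (2/341)^3 = -1.
Reciprocity: 7 ≡ 3 and 341 ≡ 1 (mod 4), so (7/341) = +(341/7).
Reduce top mod 7: now compute (5/7).
Reciprocity: 5 ≡ 1 and 7 ≡ 3 (mod 4), so (5/7) = +(7/5).
Reduce top mod 5: now compute (2/5).
Pull out 2: since 5 ≡ 5 (mod 8), (2/5) = -1.
Reached (1/5) = 1. Collecting the sign flips along the way, the symbol is +1.

1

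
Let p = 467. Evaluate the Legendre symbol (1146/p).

1

Euler's criterion: (1146/467) ≡ 212^233 (mod 467).
212^2 ≡ 112 (mod 467)
212^4 ≡ 402 (mod 467)
212^8 ≡ 22 (mod 467)
212^16 ≡ 17 (mod 467)
212^32 ≡ 289 (mod 467)
212^64 ≡ 395 (mod 467)
212^128 ≡ 47 (mod 467)
212^233 = 212^(128+64+32+8+1) ≡ 1 (mod 467).
Result is 1, so (1146/467) = 1.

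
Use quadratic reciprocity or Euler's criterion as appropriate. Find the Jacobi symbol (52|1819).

1

Pull out 2^2: since 1819 ≡ 3 (mod 8), (2/1819) = -1, so (2/1819)^2 = +1.
Reciprocity: 13 ≡ 1 and 1819 ≡ 3 (mod 4), so (13/1819) = +(1819/13).
Reduce top mod 13: now compute (12/13).
Pull out 2^2: since 13 ≡ 5 (mod 8), (2/13) = -1, so (2/13)^2 = +1.
Reciprocity: 3 ≡ 3 and 13 ≡ 1 (mod 4), so (3/13) = +(13/3).
Reduce top mod 3: now compute (1/3).
Reached (1/3) = 1. Collecting the sign flips along the way, the symbol is +1.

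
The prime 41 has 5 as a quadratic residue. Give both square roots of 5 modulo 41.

13, 28

41 ≡ 1 (mod 4), so we find a root by search.
Trying successive values, 13² = 169 ≡ 5 (mod 41). The other root is 41 − 13 = 28.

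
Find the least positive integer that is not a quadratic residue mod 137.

3

(2/137) = +1, so 2 is a residue.
(3/137) = −1, so 3 is the smallest positive non-residue mod 137.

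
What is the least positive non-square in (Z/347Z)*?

2

(2/347) = −1, so 2 is the smallest positive non-residue mod 347.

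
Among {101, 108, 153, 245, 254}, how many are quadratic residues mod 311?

(101/311) = -1 → non-residue.
(108/311) = +1 → QR.
(153/311) = -1 → non-residue.
(245/311) = +1 → QR.
(254/311) = +1 → QR.
Total quadratic residues among the 5: 3.

3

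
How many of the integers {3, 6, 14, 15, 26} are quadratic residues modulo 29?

1

(3/29) = -1 → non-residue.
(6/29) = +1 → QR.
(14/29) = -1 → non-residue.
(15/29) = -1 → non-residue.
(26/29) = -1 → non-residue.
Total quadratic residues among the 5: 1.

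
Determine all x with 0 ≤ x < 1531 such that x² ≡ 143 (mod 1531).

448, 1083

Since 1531 ≡ 3 (mod 4), a square root of 143 is 143^((1531+1)/4) = 143^383 mod 1531.
Repeated squaring: 143^2≡546, 143^4≡1102, 143^8≡321, 143^16≡464, 143^32≡956, 143^64≡1460, 143^128≡448, 143^256≡143 (mod 1531).
143^383 = 143^(256+64+32+16+8+4+2+1) ≡ 448 (mod 1531).
Check: 448² = 200704 ≡ 143 (mod 1531). The two roots are 448 and 1083.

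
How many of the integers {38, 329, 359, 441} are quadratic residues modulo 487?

(38/487) = +1 → QR.
(329/487) = +1 → QR.
(359/487) = -1 → non-residue.
(441/487) = +1 → QR.
Total quadratic residues among the 4: 3.

3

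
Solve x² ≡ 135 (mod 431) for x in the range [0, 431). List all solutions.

153, 278

Since 431 ≡ 3 (mod 4), a square root of 135 is 135^((431+1)/4) = 135^108 mod 431.
Repeated squaring: 135^2≡123, 135^4≡44, 135^8≡212, 135^16≡120, 135^32≡177, 135^64≡297 (mod 431).
135^108 = 135^(64+32+8+4) ≡ 278 (mod 431).
Check: 278² = 77284 ≡ 135 (mod 431). The two roots are 153 and 278.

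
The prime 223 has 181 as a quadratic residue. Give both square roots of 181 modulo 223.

Since 223 ≡ 3 (mod 4), a square root of 181 is 181^((223+1)/4) = 181^56 mod 223.
Repeated squaring: 181^2≡203, 181^4≡177, 181^8≡109, 181^16≡62, 181^32≡53 (mod 223).
181^56 = 181^(32+16+8) ≡ 36 (mod 223).
Check: 36² = 1296 ≡ 181 (mod 223). The two roots are 36 and 187.

36, 187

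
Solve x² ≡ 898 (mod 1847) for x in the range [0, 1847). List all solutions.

Since 1847 ≡ 3 (mod 4), a square root of 898 is 898^((1847+1)/4) = 898^462 mod 1847.
Repeated squaring: 898^2≡1112, 898^4≡901, 898^8≡968, 898^16≡595, 898^32≡1248, 898^64≡483, 898^128≡567, 898^256≡111 (mod 1847).
898^462 = 898^(256+128+64+8+4+2) ≡ 1061 (mod 1847).
Check: 1061² = 1125721 ≡ 898 (mod 1847). The two roots are 786 and 1061.

786, 1061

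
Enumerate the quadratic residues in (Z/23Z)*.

1 2 3 4 6 8 9 12 13 16 18

Square k = 1,…,11 (k and 23−k give the same square):
1²=1, 2²=4, 3²=9, 4²=16, 5²≡2, 6²≡13, 7²≡3, 8²≡18, 9²≡12, 10²≡8, 11²≡6 (mod 23).
So the quadratic residues mod 23 are {1, 2, 3, 4, 6, 8, 9, 12, 13, 16, 18}.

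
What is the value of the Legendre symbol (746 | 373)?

0

First reduce: 746 ≡ 0 (mod 373).
Top reduces to 0: gcd > 1, so the symbol is 0.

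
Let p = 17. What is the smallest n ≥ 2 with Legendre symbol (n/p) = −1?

3

(2/17) = +1, so 2 is a residue.
(3/17) = −1, so 3 is the smallest positive non-residue mod 17.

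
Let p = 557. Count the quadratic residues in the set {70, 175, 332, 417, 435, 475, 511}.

6

(70/557) = +1 → QR.
(175/557) = +1 → QR.
(332/557) = +1 → QR.
(417/557) = -1 → non-residue.
(435/557) = +1 → QR.
(475/557) = +1 → QR.
(511/557) = +1 → QR.
Total quadratic residues among the 7: 6.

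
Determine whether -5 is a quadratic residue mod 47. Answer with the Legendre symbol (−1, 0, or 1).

Euler's criterion: (-5/47) ≡ 42^23 (mod 47).
42^2 ≡ 25 (mod 47)
42^4 ≡ 14 (mod 47)
42^8 ≡ 8 (mod 47)
42^16 ≡ 17 (mod 47)
42^23 = 42^(16+4+2+1) ≡ 1 (mod 47).
Result is 1, so (-5/47) = 1.

1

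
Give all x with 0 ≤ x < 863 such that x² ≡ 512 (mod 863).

Since 863 ≡ 3 (mod 4), a square root of 512 is 512^((863+1)/4) = 512^216 mod 863.
Repeated squaring: 512^2≡655, 512^4≡114, 512^8≡51, 512^16≡12, 512^32≡144, 512^64≡24, 512^128≡576 (mod 863).
512^216 = 512^(128+64+16+8) ≡ 299 (mod 863).
Check: 299² = 89401 ≡ 512 (mod 863). The two roots are 299 and 564.

299, 564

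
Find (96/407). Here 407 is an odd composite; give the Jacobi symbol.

1

Pull out 2^5: since 407 ≡ 7 (mod 8), (2/407) = +1, so (2/407)^5 = +1.
Reciprocity: 3 ≡ 3 and 407 ≡ 3 (mod 4), so (3/407) = −(407/3).
Reduce top mod 3: now compute (2/3).
Pull out 2: since 3 ≡ 3 (mod 8), (2/3) = -1.
Reached (1/3) = 1. Collecting the sign flips along the way, the symbol is +1.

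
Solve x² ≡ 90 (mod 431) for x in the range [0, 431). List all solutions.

63, 368

Since 431 ≡ 3 (mod 4), a square root of 90 is 90^((431+1)/4) = 90^108 mod 431.
Repeated squaring: 90^2≡342, 90^4≡163, 90^8≡278, 90^16≡135, 90^32≡123, 90^64≡44 (mod 431).
90^108 = 90^(64+32+8+4) ≡ 368 (mod 431).
Check: 368² = 135424 ≡ 90 (mod 431). The two roots are 63 and 368.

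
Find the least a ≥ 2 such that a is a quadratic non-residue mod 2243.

(2/2243) = −1, so 2 is the smallest positive non-residue mod 2243.

2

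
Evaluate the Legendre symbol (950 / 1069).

-1

Pull out 2: since 1069 ≡ 5 (mod 8), (2/1069) = -1.
Reciprocity: 475 ≡ 3 and 1069 ≡ 1 (mod 4), so (475/1069) = +(1069/475).
Reduce top mod 475: now compute (119/475).
Reciprocity: 119 ≡ 3 and 475 ≡ 3 (mod 4), so (119/475) = −(475/119).
Reduce top mod 119: now compute (118/119).
Pull out 2: since 119 ≡ 7 (mod 8), (2/119) = +1.
Reciprocity: 59 ≡ 3 and 119 ≡ 3 (mod 4), so (59/119) = −(119/59).
Reduce top mod 59: now compute (1/59).
Reached (1/59) = 1. Collecting the sign flips along the way, the symbol is -1.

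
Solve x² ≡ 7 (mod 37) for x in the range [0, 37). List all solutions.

9, 28

37 ≡ 1 (mod 4), so we find a root by search.
Trying successive values, 9² = 81 ≡ 7 (mod 37). The other root is 37 − 9 = 28.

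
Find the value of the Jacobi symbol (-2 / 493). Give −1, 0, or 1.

-1

First reduce: -2 ≡ 491 (mod 493).
Reciprocity: 491 ≡ 3 and 493 ≡ 1 (mod 4), so (491/493) = +(493/491).
Reduce top mod 491: now compute (2/491).
Pull out 2: since 491 ≡ 3 (mod 8), (2/491) = -1.
Reached (1/491) = 1. Collecting the sign flips along the way, the symbol is -1.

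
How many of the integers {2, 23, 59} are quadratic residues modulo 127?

1

(2/127) = +1 → QR.
(23/127) = -1 → non-residue.
(59/127) = -1 → non-residue.
Total quadratic residues among the 3: 1.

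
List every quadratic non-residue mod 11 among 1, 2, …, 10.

2 6 7 8 10

Square k = 1,…,5 (k and 11−k give the same square):
1²=1, 2²=4, 3²=9, 4²≡5, 5²≡3 (mod 11).
The residues are {1, 3, 4, 5, 9}; the non-residues are the remaining 5 nonzero classes.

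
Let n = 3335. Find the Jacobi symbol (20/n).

Pull out 2^2: since 3335 ≡ 7 (mod 8), (2/3335) = +1, so (2/3335)^2 = +1.
Reciprocity: 5 ≡ 1 and 3335 ≡ 3 (mod 4), so (5/3335) = +(3335/5).
Reduce top mod 5: now compute (0/5).
Top reduces to 0: gcd > 1, so the symbol is 0.

0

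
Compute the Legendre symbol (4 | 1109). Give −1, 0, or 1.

1

Pull out 2^2: since 1109 ≡ 5 (mod 8), (2/1109) = -1, so (2/1109)^2 = +1.
Reached (1/1109) = 1. Collecting the sign flips along the way, the symbol is +1.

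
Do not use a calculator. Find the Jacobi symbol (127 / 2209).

Reciprocity: 127 ≡ 3 and 2209 ≡ 1 (mod 4), so (127/2209) = +(2209/127).
Reduce top mod 127: now compute (50/127).
Pull out 2: since 127 ≡ 7 (mod 8), (2/127) = +1.
Reciprocity: 25 ≡ 1 and 127 ≡ 3 (mod 4), so (25/127) = +(127/25).
Reduce top mod 25: now compute (2/25).
Pull out 2: since 25 ≡ 1 (mod 8), (2/25) = +1.
Reached (1/25) = 1. Collecting the sign flips along the way, the symbol is +1.

1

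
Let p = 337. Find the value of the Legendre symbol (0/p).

0

Top reduces to 0: gcd > 1, so the symbol is 0.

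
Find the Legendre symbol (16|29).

Euler's criterion: (16/29) ≡ 16^14 (mod 29).
16^2 ≡ 24 (mod 29)
16^4 ≡ 25 (mod 29)
16^8 ≡ 16 (mod 29)
16^14 = 16^(8+4+2) ≡ 1 (mod 29).
Result is 1, so (16/29) = 1.

1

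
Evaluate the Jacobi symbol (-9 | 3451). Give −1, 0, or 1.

First reduce: -9 ≡ 3442 (mod 3451).
Pull out 2: since 3451 ≡ 3 (mod 8), (2/3451) = -1.
Reciprocity: 1721 ≡ 1 and 3451 ≡ 3 (mod 4), so (1721/3451) = +(3451/1721).
Reduce top mod 1721: now compute (9/1721).
Reciprocity: 9 ≡ 1 and 1721 ≡ 1 (mod 4), so (9/1721) = +(1721/9).
Reduce top mod 9: now compute (2/9).
Pull out 2: since 9 ≡ 1 (mod 8), (2/9) = +1.
Reached (1/9) = 1. Collecting the sign flips along the way, the symbol is -1.

-1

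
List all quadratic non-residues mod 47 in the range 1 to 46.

5 10 11 13 15 19 20 22 23 26 29 30 31 33 35 38 39 40 41 43 44 45 46

Square k = 1,…,23 (k and 47−k give the same square):
1²=1, 2²=4, 3²=9, 4²=16, 5²=25, 6²=36, 7²≡2, 8²≡17, 9²≡34, 10²≡6, 11²≡27, 12²≡3, 13²≡28, 14²≡8, 15²≡37, 16²≡21, 17²≡7, 18²≡42, 19²≡32, 20²≡24, 21²≡18, 22²≡14, 23²≡12 (mod 47).
The residues are {1, 2, 3, 4, 6, 7, 8, 9, 12, 14, 16, 17, 18, 21, 24, 25, 27, 28, 32, 34, 36, 37, 42}; the non-residues are the remaining 23 nonzero classes.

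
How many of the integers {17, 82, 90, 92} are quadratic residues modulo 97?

(17/97) = -1 → non-residue.
(82/97) = -1 → non-residue.
(90/97) = -1 → non-residue.
(92/97) = -1 → non-residue.
Total quadratic residues among the 4: 0.

0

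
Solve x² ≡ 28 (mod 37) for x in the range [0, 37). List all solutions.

37 ≡ 1 (mod 4), so we find a root by search.
Trying successive values, 18² = 324 ≡ 28 (mod 37). The other root is 37 − 18 = 19.

18, 19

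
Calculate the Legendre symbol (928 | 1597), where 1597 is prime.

1

Pull out 2^5: since 1597 ≡ 5 (mod 8), (2/1597) = -1, so (2/1597)^5 = -1.
Reciprocity: 29 ≡ 1 and 1597 ≡ 1 (mod 4), so (29/1597) = +(1597/29).
Reduce top mod 29: now compute (2/29).
Pull out 2: since 29 ≡ 5 (mod 8), (2/29) = -1.
Reached (1/29) = 1. Collecting the sign flips along the way, the symbol is +1.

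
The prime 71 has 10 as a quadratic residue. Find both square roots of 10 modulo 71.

Since 71 ≡ 3 (mod 4), a square root of 10 is 10^((71+1)/4) = 10^18 mod 71.
Repeated squaring: 10^2≡29, 10^4≡60, 10^8≡50, 10^16≡15 (mod 71).
10^18 = 10^(16+2) ≡ 9 (mod 71).
Check: 9² = 81 ≡ 10 (mod 71). The two roots are 9 and 62.

9, 62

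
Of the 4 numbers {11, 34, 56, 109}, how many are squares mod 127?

2

(11/127) = +1 → QR.
(34/127) = +1 → QR.
(56/127) = -1 → non-residue.
(109/127) = -1 → non-residue.
Total quadratic residues among the 4: 2.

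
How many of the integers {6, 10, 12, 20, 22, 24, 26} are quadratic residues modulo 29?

(6/29) = +1 → QR.
(10/29) = -1 → non-residue.
(12/29) = -1 → non-residue.
(20/29) = +1 → QR.
(22/29) = +1 → QR.
(24/29) = +1 → QR.
(26/29) = -1 → non-residue.
Total quadratic residues among the 7: 4.

4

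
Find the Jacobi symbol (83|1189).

Reciprocity: 83 ≡ 3 and 1189 ≡ 1 (mod 4), so (83/1189) = +(1189/83).
Reduce top mod 83: now compute (27/83).
Reciprocity: 27 ≡ 3 and 83 ≡ 3 (mod 4), so (27/83) = −(83/27).
Reduce top mod 27: now compute (2/27).
Pull out 2: since 27 ≡ 3 (mod 8), (2/27) = -1.
Reached (1/27) = 1. Collecting the sign flips along the way, the symbol is +1.

1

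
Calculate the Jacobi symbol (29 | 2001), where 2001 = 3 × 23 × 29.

0

Reciprocity: 29 ≡ 1 and 2001 ≡ 1 (mod 4), so (29/2001) = +(2001/29).
Reduce top mod 29: now compute (0/29).
Top reduces to 0: gcd > 1, so the symbol is 0.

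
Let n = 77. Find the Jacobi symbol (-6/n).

First reduce: -6 ≡ 71 (mod 77).
Reciprocity: 71 ≡ 3 and 77 ≡ 1 (mod 4), so (71/77) = +(77/71).
Reduce top mod 71: now compute (6/71).
Pull out 2: since 71 ≡ 7 (mod 8), (2/71) = +1.
Reciprocity: 3 ≡ 3 and 71 ≡ 3 (mod 4), so (3/71) = −(71/3).
Reduce top mod 3: now compute (2/3).
Pull out 2: since 3 ≡ 3 (mod 8), (2/3) = -1.
Reached (1/3) = 1. Collecting the sign flips along the way, the symbol is +1.

1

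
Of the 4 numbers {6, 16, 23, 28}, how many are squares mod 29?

4

(6/29) = +1 → QR.
(16/29) = +1 → QR.
(23/29) = +1 → QR.
(28/29) = +1 → QR.
Total quadratic residues among the 4: 4.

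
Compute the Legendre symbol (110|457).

Euler's criterion: (110/457) ≡ 110^228 (mod 457).
110^2 ≡ 218 (mod 457)
110^4 ≡ 453 (mod 457)
110^8 ≡ 16 (mod 457)
110^16 ≡ 256 (mod 457)
110^32 ≡ 185 (mod 457)
110^64 ≡ 407 (mod 457)
110^128 ≡ 215 (mod 457)
110^228 = 110^(128+64+32+4) ≡ 1 (mod 457).
Result is 1, so (110/457) = 1.

1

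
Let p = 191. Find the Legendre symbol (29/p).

-1

Reciprocity: 29 ≡ 1 and 191 ≡ 3 (mod 4), so (29/191) = +(191/29).
Reduce top mod 29: now compute (17/29).
Reciprocity: 17 ≡ 1 and 29 ≡ 1 (mod 4), so (17/29) = +(29/17).
Reduce top mod 17: now compute (12/17).
Pull out 2^2: since 17 ≡ 1 (mod 8), (2/17) = +1, so (2/17)^2 = +1.
Reciprocity: 3 ≡ 3 and 17 ≡ 1 (mod 4), so (3/17) = +(17/3).
Reduce top mod 3: now compute (2/3).
Pull out 2: since 3 ≡ 3 (mod 8), (2/3) = -1.
Reached (1/3) = 1. Collecting the sign flips along the way, the symbol is -1.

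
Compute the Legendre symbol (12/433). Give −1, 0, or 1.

1

Euler's criterion: (12/433) ≡ 12^216 (mod 433).
12^2 ≡ 144 (mod 433)
12^4 ≡ 385 (mod 433)
12^8 ≡ 139 (mod 433)
12^16 ≡ 269 (mod 433)
12^32 ≡ 50 (mod 433)
12^64 ≡ 335 (mod 433)
12^128 ≡ 78 (mod 433)
12^216 = 12^(128+64+16+8) ≡ 1 (mod 433).
Result is 1, so (12/433) = 1.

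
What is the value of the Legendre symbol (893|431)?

-1

First reduce: 893 ≡ 31 (mod 431).
Reciprocity: 31 ≡ 3 and 431 ≡ 3 (mod 4), so (31/431) = −(431/31).
Reduce top mod 31: now compute (28/31).
Pull out 2^2: since 31 ≡ 7 (mod 8), (2/31) = +1, so (2/31)^2 = +1.
Reciprocity: 7 ≡ 3 and 31 ≡ 3 (mod 4), so (7/31) = −(31/7).
Reduce top mod 7: now compute (3/7).
Reciprocity: 3 ≡ 3 and 7 ≡ 3 (mod 4), so (3/7) = −(7/3).
Reduce top mod 3: now compute (1/3).
Reached (1/3) = 1. Collecting the sign flips along the way, the symbol is -1.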